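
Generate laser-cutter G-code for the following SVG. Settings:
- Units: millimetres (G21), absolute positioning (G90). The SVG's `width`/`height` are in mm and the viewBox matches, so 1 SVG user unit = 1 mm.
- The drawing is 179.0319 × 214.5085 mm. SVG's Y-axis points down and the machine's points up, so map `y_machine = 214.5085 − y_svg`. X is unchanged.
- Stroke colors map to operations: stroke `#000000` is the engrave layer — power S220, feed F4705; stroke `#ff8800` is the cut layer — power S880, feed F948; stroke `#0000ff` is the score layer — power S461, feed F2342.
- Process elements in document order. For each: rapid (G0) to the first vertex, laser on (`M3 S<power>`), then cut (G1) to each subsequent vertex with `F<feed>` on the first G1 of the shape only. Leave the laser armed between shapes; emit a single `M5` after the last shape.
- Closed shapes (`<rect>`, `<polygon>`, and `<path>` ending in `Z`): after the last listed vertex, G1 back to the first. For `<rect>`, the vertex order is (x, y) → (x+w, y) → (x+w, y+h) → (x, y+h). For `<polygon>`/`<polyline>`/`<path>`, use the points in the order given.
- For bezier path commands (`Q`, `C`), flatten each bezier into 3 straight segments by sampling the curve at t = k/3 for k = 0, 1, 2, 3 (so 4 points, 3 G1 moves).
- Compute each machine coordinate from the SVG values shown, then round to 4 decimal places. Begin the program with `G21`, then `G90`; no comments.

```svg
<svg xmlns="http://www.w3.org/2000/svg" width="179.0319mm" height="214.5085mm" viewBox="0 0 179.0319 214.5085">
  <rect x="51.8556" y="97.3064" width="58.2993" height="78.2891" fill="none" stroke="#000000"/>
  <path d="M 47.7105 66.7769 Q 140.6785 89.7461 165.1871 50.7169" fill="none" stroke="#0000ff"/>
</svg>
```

G21
G90
G0 X51.8556 Y117.2021
M3 S220
G1 X110.1549 Y117.2021 F4705
G1 X110.1549 Y38.9130
G1 X51.8556 Y38.9130
G1 X51.8556 Y117.2021
G0 X47.7105 Y147.7316
M3 S461
G1 X102.0826 Y139.3075 F2342
G1 X141.2414 Y144.6608
G1 X165.1871 Y163.7916
M5

1 u = 1 mm; y_m = 214.5085 − y.

[1] `<rect>` rectangle, #000000→engrave S220 F4705: (51.8556,117.2021) → (110.1549,117.2021) → (110.1549,38.9130) → (51.8556,38.9130) → (51.8556,117.2021) (closed)

[2] `<path>` quadratic bezier, #0000ff→score S461 F2342: (47.7105,147.7316) → (102.0826,139.3075) → (141.2414,144.6608) → (165.1871,163.7916)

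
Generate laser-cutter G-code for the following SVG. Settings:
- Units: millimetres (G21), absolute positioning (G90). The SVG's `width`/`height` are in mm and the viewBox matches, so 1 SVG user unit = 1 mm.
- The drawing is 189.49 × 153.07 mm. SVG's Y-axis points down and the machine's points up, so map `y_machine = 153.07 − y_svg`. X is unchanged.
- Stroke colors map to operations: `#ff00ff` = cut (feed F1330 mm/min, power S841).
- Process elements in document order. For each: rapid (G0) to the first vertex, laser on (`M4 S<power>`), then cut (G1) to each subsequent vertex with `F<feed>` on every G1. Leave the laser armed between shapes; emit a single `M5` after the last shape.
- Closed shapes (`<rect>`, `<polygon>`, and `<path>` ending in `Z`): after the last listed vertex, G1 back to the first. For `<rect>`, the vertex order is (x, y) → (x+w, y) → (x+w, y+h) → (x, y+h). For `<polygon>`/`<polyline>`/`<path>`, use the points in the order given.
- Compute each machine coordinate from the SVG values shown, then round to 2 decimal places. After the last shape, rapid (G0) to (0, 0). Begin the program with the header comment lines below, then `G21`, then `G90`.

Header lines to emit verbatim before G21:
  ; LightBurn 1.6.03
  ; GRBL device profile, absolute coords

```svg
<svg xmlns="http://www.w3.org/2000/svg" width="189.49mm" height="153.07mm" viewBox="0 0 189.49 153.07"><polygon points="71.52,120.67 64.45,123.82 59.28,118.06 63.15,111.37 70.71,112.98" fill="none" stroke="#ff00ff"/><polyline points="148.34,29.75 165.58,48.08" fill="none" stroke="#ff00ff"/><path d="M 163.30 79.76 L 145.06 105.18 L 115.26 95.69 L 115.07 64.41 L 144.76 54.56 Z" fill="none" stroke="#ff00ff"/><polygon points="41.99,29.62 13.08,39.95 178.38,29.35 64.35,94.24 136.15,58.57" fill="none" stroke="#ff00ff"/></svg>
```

; LightBurn 1.6.03
; GRBL device profile, absolute coords
G21
G90
G0 X71.52 Y32.40
M4 S841
G1 X64.45 Y29.25 F1330
G1 X59.28 Y35.01 F1330
G1 X63.15 Y41.70 F1330
G1 X70.71 Y40.09 F1330
G1 X71.52 Y32.40 F1330
G0 X148.34 Y123.32
M4 S841
G1 X165.58 Y104.99 F1330
G0 X163.30 Y73.31
M4 S841
G1 X145.06 Y47.89 F1330
G1 X115.26 Y57.38 F1330
G1 X115.07 Y88.66 F1330
G1 X144.76 Y98.51 F1330
G1 X163.30 Y73.31 F1330
G0 X41.99 Y123.45
M4 S841
G1 X13.08 Y113.12 F1330
G1 X178.38 Y123.72 F1330
G1 X64.35 Y58.83 F1330
G1 X136.15 Y94.50 F1330
G1 X41.99 Y123.45 F1330
M5
G0 X0.00 Y0.00

viewBox `0 0 189.49 153.07` with mm width/height → 1 unit = 1 mm. Flip: y_m = 153.07 − y_svg.

**Shape 1** — `<polygon>` regular polygon, stroke `#ff00ff` → cut (S841, F1330). Machine vertices: (71.52,32.40) → (64.45,29.25) → (59.28,35.01) → (63.15,41.70) → (70.71,40.09) → (71.52,32.40). Closed: final G1 returns to the first vertex.

**Shape 2** — `<polyline>` line segment, stroke `#ff00ff` → cut (S841, F1330). Machine vertices: (148.34,123.32) → (165.58,104.99). Open path.

**Shape 3** — `<path>` regular polygon, stroke `#ff00ff` → cut (S841, F1330). Machine vertices: (163.30,73.31) → (145.06,47.89) → (115.26,57.38) → (115.07,88.66) → (144.76,98.51) → (163.30,73.31). Closed: final G1 returns to the first vertex.

**Shape 4** — `<polygon>` closed polygon, stroke `#ff00ff` → cut (S841, F1330). Machine vertices: (41.99,123.45) → (13.08,113.12) → (178.38,123.72) → (64.35,58.83) → (136.15,94.50) → (41.99,123.45). Closed: final G1 returns to the first vertex.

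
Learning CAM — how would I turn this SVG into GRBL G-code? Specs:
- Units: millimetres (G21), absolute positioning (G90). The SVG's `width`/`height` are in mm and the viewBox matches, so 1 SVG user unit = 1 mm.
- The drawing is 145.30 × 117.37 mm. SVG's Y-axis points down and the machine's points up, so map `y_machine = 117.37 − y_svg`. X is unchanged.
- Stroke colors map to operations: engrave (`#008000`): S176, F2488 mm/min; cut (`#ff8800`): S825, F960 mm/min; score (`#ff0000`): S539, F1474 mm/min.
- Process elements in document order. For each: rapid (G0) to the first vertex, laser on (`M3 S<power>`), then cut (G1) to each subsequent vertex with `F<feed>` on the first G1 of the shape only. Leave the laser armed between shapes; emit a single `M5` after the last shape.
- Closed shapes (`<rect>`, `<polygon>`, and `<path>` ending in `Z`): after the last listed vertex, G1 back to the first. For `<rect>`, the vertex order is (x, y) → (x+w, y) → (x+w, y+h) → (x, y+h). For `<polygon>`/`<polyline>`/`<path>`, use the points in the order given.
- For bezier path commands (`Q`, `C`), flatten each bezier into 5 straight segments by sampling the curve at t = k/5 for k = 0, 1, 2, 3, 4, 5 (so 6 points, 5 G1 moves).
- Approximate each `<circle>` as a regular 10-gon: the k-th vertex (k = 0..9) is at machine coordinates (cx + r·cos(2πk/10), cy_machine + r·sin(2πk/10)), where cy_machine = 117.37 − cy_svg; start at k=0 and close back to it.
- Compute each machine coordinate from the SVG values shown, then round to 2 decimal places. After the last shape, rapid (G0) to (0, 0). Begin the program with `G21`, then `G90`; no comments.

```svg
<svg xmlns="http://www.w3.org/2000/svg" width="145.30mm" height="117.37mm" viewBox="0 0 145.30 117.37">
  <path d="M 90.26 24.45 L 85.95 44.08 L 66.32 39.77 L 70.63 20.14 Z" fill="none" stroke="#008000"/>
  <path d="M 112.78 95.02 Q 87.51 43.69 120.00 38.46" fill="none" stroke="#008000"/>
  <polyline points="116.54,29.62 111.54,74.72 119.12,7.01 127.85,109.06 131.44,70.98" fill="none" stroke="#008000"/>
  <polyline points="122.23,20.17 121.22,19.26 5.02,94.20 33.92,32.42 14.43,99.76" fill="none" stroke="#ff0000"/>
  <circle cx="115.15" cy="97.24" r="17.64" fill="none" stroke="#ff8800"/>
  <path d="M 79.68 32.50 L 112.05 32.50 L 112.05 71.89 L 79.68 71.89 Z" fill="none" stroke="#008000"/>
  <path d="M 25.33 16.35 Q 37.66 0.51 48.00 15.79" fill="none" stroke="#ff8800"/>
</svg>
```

G21
G90
G0 X90.26 Y92.92
M3 S176
G1 X85.95 Y73.29 F2488
G1 X66.32 Y77.60
G1 X70.63 Y97.23
G1 X90.26 Y92.92
G0 X112.78 Y22.35
M3 S176
G1 X104.98 Y41.04 F2488
G1 X101.81 Y56.04
G1 X103.25 Y67.35
G1 X109.31 Y74.97
G1 X120.00 Y78.91
G0 X116.54 Y87.75
M3 S176
G1 X111.54 Y42.65 F2488
G1 X119.12 Y110.36
G1 X127.85 Y8.31
G1 X131.44 Y46.39
G0 X122.23 Y97.20
M3 S539
G1 X121.22 Y98.11 F1474
G1 X5.02 Y23.17
G1 X33.92 Y84.95
G1 X14.43 Y17.61
G0 X132.79 Y20.13
M3 S825
G1 X129.42 Y30.50 F960
G1 X120.60 Y36.91
G1 X109.70 Y36.91
G1 X100.88 Y30.50
G1 X97.51 Y20.13
G1 X100.88 Y9.76
G1 X109.70 Y3.35
G1 X120.60 Y3.35
G1 X129.42 Y9.76
G1 X132.79 Y20.13
G0 X79.68 Y84.87
M3 S176
G1 X112.05 Y84.87 F2488
G1 X112.05 Y45.48
G1 X79.68 Y45.48
G1 X79.68 Y84.87
G0 X25.33 Y101.02
M3 S825
G1 X30.18 Y106.11 F960
G1 X34.88 Y108.71
G1 X39.41 Y108.82
G1 X43.78 Y106.45
G1 X48.00 Y101.58
M5
G0 X0.00 Y0.00

Since the viewBox matches the mm dimensions, user units are millimetres directly. The only transform is the Y-flip y_m = 117.37 − y_svg.

Shape 1 is a regular polygon drawn with `<path>`. Its stroke #008000 means engrave at S176, F2488. After flipping Y the toolpath is (90.26,92.92) → (85.95,73.29) → (66.32,77.60) → (70.63,97.23) → (90.26,92.92), returning to the start.

Shape 2 is a quadratic bezier drawn with `<path>`. Its stroke #008000 means engrave at S176, F2488. After flipping Y the toolpath is (112.78,22.35) → (104.98,41.04) → (101.81,56.04) → (103.25,67.35) → (109.31,74.97) → (120.00,78.91).

Shape 3 is a open polyline drawn with `<polyline>`. Its stroke #008000 means engrave at S176, F2488. After flipping Y the toolpath is (116.54,87.75) → (111.54,42.65) → (119.12,110.36) → (127.85,8.31) → (131.44,46.39).

Shape 4 is a open polyline drawn with `<polyline>`. Its stroke #ff0000 means score at S539, F1474. After flipping Y the toolpath is (122.23,97.20) → (121.22,98.11) → (5.02,23.17) → (33.92,84.95) → (14.43,17.61).

Shape 5 is a circle drawn with `<circle>`. Its stroke #ff8800 means cut at S825, F960. After flipping Y the toolpath is (132.79,20.13) → (129.42,30.50) → (120.60,36.91) → (109.70,36.91) → (100.88,30.50) → (97.51,20.13) → (100.88,9.76) → (109.70,3.35) → (120.60,3.35) → (129.42,9.76) → (132.79,20.13), returning to the start.

Shape 6 is a rectangle drawn with `<path>`. Its stroke #008000 means engrave at S176, F2488. After flipping Y the toolpath is (79.68,84.87) → (112.05,84.87) → (112.05,45.48) → (79.68,45.48) → (79.68,84.87), returning to the start.

Shape 7 is a quadratic bezier drawn with `<path>`. Its stroke #ff8800 means cut at S825, F960. After flipping Y the toolpath is (25.33,101.02) → (30.18,106.11) → (34.88,108.71) → (39.41,108.82) → (43.78,106.45) → (48.00,101.58).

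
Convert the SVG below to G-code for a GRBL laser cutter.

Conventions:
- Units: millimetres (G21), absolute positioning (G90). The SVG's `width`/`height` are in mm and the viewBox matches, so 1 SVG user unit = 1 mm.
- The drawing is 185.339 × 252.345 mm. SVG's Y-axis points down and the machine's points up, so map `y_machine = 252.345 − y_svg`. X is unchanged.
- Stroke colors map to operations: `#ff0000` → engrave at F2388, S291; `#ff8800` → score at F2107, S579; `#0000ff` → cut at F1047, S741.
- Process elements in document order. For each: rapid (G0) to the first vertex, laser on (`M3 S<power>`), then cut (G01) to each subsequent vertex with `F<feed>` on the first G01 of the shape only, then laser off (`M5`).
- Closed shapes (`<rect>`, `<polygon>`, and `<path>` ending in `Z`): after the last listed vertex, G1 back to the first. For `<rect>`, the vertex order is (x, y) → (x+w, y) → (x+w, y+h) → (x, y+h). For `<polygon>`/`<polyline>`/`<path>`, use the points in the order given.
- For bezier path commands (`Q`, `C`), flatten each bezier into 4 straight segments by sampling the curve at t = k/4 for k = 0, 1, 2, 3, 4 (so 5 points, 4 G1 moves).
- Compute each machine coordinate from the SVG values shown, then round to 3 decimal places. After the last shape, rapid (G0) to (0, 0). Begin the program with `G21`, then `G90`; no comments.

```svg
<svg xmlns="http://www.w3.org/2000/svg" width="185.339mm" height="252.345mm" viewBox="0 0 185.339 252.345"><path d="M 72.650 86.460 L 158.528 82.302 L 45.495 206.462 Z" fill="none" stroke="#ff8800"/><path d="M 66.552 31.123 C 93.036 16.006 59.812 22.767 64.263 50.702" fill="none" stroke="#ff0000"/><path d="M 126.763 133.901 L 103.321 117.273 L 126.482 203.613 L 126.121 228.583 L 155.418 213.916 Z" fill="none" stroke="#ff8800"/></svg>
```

G21
G90
G0 X72.650 Y165.885
M3 S579
G01 X158.528 Y170.043 F2107
G01 X45.495 Y45.883
G01 X72.650 Y165.885
M5
G0 X66.552 Y221.222
M3 S291
G01 X76.741 Y228.469 F2388
G01 X73.670 Y227.577
G01 X66.467 Y218.613
G01 X64.263 Y201.643
M5
G0 X126.763 Y118.444
M3 S579
G01 X103.321 Y135.072 F2107
G01 X126.482 Y48.732
G01 X126.121 Y23.762
G01 X155.418 Y38.429
G01 X126.763 Y118.444
M5
G0 X0.000 Y0.000

Since the viewBox matches the mm dimensions, user units are millimetres directly. The only transform is the Y-flip y_m = 252.345 − y_svg.

Shape 1 is a closed polygon drawn with `<path>`. Its stroke #ff8800 means score at S579, F2107. After flipping Y the toolpath is (72.650,165.885) → (158.528,170.043) → (45.495,45.883) → (72.650,165.885), returning to the start.

Shape 2 is a cubic bezier drawn with `<path>`. Its stroke #ff0000 means engrave at S291, F2388. After flipping Y the toolpath is (66.552,221.222) → (76.741,228.469) → (73.670,227.577) → (66.467,218.613) → (64.263,201.643).

Shape 3 is a closed polygon drawn with `<path>`. Its stroke #ff8800 means score at S579, F2107. After flipping Y the toolpath is (126.763,118.444) → (103.321,135.072) → (126.482,48.732) → (126.121,23.762) → (155.418,38.429) → (126.763,118.444), returning to the start.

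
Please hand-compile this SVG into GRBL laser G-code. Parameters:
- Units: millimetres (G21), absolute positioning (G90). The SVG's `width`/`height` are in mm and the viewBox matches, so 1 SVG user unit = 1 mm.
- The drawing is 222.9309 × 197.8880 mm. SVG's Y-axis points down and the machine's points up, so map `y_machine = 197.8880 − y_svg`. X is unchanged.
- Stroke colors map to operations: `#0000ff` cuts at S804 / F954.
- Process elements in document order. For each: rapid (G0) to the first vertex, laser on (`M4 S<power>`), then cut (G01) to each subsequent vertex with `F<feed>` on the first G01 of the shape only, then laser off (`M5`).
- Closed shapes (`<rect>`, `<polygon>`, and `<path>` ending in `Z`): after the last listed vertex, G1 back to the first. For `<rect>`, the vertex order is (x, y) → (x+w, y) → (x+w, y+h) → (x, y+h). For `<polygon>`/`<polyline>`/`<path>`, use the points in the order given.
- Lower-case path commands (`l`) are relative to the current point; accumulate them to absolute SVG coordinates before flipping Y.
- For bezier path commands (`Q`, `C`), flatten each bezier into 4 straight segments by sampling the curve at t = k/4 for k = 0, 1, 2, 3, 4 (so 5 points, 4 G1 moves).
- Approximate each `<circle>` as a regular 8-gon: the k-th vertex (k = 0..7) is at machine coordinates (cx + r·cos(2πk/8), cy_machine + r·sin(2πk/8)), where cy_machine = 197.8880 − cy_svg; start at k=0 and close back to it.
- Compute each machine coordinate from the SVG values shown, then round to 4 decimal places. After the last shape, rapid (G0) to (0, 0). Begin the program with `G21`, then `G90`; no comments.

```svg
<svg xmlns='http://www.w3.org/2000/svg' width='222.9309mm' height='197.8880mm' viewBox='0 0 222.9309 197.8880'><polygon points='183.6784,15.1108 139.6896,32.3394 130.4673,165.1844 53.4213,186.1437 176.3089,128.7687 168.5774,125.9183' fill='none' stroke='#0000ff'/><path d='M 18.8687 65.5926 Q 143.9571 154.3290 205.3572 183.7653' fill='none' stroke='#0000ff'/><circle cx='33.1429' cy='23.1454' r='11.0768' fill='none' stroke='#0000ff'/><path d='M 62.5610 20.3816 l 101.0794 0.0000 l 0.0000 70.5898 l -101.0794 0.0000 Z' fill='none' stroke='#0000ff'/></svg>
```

G21
G90
G0 X183.6784 Y182.7772
M4 S804
G01 X139.6896 Y165.5486 F954
G01 X130.4673 Y32.7036
G01 X53.4213 Y11.7443
G01 X176.3089 Y69.1193
G01 X168.5774 Y71.9697
G01 X183.6784 Y182.7772
M5
G0 X18.8687 Y132.2954
M4 S804
G01 X77.4324 Y91.6335 F954
G01 X128.0350 Y58.3840
G01 X170.6766 Y32.5471
G01 X205.3572 Y14.1227
M5
G0 X44.2197 Y174.7426
M4 S804
G01 X40.9754 Y182.5751 F954
G01 X33.1429 Y185.8194
G01 X25.3104 Y182.5751
G01 X22.0661 Y174.7426
G01 X25.3104 Y166.9101
G01 X33.1429 Y163.6658
G01 X40.9754 Y166.9101
G01 X44.2197 Y174.7426
M5
G0 X62.5610 Y177.5064
M4 S804
G01 X163.6404 Y177.5064 F954
G01 X163.6404 Y106.9166
G01 X62.5610 Y106.9166
G01 X62.5610 Y177.5064
M5
G0 X0.0000 Y0.0000

1 u = 1 mm; y_m = 197.8880 − y.

[1] `<polygon>` closed polygon, #0000ff→cut S804 F954: (183.6784,182.7772) → (139.6896,165.5486) → (130.4673,32.7036) → (53.4213,11.7443) → (176.3089,69.1193) → (168.5774,71.9697) → (183.6784,182.7772) (closed)

[2] `<path>` quadratic bezier, #0000ff→cut S804 F954: (18.8687,132.2954) → (77.4324,91.6335) → (128.0350,58.3840) → (170.6766,32.5471) → (205.3572,14.1227)

[3] `<circle>` circle, #0000ff→cut S804 F954: (44.2197,174.7426) → (40.9754,182.5751) → (33.1429,185.8194) → (25.3104,182.5751) → (22.0661,174.7426) → (25.3104,166.9101) → (33.1429,163.6658) → (40.9754,166.9101) → (44.2197,174.7426) (closed)

[4] `<path>` rectangle, #0000ff→cut S804 F954: (62.5610,177.5064) → (163.6404,177.5064) → (163.6404,106.9166) → (62.5610,106.9166) → (62.5610,177.5064) (closed)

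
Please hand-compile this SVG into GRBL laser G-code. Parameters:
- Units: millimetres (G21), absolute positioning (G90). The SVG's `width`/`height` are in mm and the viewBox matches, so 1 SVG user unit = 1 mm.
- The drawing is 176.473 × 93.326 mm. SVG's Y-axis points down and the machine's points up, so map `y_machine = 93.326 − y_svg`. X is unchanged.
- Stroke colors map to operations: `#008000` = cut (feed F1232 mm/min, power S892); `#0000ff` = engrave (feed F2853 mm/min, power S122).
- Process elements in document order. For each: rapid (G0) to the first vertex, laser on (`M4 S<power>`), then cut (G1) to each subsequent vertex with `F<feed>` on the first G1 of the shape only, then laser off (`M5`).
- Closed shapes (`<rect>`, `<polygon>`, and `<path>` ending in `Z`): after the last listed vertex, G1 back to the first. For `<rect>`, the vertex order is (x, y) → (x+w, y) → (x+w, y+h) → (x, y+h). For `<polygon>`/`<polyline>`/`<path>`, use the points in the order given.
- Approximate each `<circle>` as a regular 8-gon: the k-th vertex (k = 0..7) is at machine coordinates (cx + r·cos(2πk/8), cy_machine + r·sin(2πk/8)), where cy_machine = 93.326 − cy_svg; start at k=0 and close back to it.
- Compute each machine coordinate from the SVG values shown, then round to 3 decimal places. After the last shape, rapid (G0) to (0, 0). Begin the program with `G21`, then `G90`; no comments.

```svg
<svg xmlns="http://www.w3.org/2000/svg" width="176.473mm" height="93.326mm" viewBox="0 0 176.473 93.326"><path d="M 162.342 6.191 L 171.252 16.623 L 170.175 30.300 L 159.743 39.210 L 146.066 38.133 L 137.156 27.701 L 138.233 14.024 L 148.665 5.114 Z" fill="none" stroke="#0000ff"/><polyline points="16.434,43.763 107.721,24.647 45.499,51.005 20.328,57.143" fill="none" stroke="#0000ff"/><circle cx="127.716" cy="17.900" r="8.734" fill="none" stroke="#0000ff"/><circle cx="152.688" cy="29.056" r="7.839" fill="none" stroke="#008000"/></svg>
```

G21
G90
G0 X162.342 Y87.135
M4 S122
G1 X171.252 Y76.703 F2853
G1 X170.175 Y63.026
G1 X159.743 Y54.116
G1 X146.066 Y55.193
G1 X137.156 Y65.625
G1 X138.233 Y79.302
G1 X148.665 Y88.212
G1 X162.342 Y87.135
M5
G0 X16.434 Y49.563
M4 S122
G1 X107.721 Y68.679 F2853
G1 X45.499 Y42.321
G1 X20.328 Y36.183
M5
G0 X136.450 Y75.426
M4 S122
G1 X133.892 Y81.602 F2853
G1 X127.716 Y84.160
G1 X121.540 Y81.602
G1 X118.982 Y75.426
G1 X121.540 Y69.250
G1 X127.716 Y66.692
G1 X133.892 Y69.250
G1 X136.450 Y75.426
M5
G0 X160.527 Y64.270
M4 S892
G1 X158.231 Y69.813 F1232
G1 X152.688 Y72.109
G1 X147.145 Y69.813
G1 X144.849 Y64.270
G1 X147.145 Y58.727
G1 X152.688 Y56.431
G1 X158.231 Y58.727
G1 X160.527 Y64.270
M5
G0 X0.000 Y0.000

Since the viewBox matches the mm dimensions, user units are millimetres directly. The only transform is the Y-flip y_m = 93.326 − y_svg.

Shape 1 is a regular polygon drawn with `<path>`. Its stroke #0000ff means engrave at S122, F2853. After flipping Y the toolpath is (162.342,87.135) → (171.252,76.703) → (170.175,63.026) → (159.743,54.116) → (146.066,55.193) → (137.156,65.625) → (138.233,79.302) → (148.665,88.212) → (162.342,87.135), returning to the start.

Shape 2 is a open polyline drawn with `<polyline>`. Its stroke #0000ff means engrave at S122, F2853. After flipping Y the toolpath is (16.434,49.563) → (107.721,68.679) → (45.499,42.321) → (20.328,36.183).

Shape 3 is a circle drawn with `<circle>`. Its stroke #0000ff means engrave at S122, F2853. After flipping Y the toolpath is (136.450,75.426) → (133.892,81.602) → (127.716,84.160) → (121.540,81.602) → (118.982,75.426) → (121.540,69.250) → (127.716,66.692) → (133.892,69.250) → (136.450,75.426), returning to the start.

Shape 4 is a circle drawn with `<circle>`. Its stroke #008000 means cut at S892, F1232. After flipping Y the toolpath is (160.527,64.270) → (158.231,69.813) → (152.688,72.109) → (147.145,69.813) → (144.849,64.270) → (147.145,58.727) → (152.688,56.431) → (158.231,58.727) → (160.527,64.270), returning to the start.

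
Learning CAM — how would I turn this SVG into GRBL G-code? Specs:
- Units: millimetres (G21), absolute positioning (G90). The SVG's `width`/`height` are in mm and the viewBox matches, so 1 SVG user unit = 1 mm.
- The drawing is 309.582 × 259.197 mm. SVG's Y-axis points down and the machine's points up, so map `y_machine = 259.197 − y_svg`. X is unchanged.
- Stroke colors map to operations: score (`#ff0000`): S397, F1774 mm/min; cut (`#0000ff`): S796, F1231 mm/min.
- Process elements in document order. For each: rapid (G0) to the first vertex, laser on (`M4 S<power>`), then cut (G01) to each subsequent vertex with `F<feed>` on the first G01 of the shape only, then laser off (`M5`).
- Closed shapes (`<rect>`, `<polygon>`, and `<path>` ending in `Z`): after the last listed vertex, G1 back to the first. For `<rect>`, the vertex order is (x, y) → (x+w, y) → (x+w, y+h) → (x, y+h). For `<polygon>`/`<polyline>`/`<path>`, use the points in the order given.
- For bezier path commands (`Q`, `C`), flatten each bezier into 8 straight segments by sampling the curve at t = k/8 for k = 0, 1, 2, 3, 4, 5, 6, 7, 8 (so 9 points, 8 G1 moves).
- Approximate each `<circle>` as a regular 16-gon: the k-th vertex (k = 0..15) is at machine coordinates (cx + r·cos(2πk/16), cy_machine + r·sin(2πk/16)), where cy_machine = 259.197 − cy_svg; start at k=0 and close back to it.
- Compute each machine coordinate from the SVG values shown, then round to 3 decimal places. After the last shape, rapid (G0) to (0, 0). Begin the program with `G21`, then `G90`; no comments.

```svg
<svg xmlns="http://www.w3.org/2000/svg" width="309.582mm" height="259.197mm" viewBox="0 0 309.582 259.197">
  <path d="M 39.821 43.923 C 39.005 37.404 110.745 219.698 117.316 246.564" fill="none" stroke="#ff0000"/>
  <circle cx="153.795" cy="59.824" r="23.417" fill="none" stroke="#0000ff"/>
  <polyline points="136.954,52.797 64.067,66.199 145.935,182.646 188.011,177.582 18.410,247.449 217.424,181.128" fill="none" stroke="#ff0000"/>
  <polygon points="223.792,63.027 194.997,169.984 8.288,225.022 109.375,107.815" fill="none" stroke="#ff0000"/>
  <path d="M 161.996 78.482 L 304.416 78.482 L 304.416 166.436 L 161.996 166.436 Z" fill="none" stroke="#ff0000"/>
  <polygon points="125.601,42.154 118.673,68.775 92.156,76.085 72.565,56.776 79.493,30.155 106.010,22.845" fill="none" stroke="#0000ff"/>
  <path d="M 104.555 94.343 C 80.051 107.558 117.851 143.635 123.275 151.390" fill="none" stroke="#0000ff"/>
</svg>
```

G21
G90
G0 X39.821 Y215.274
M4 S397
G01 X42.647 Y209.540 F1774
G01 X50.661 Y190.140
G01 X62.250 Y161.106
G01 X75.798 Y126.473
G01 X89.693 Y90.275
G01 X102.321 Y56.546
G01 X112.066 Y29.321
G01 X117.316 Y12.633
M5
G0 X177.212 Y199.373
M4 S796
G01 X175.429 Y208.334 F1231
G01 X170.353 Y215.931
G01 X162.756 Y221.007
G01 X153.795 Y222.790
G01 X144.834 Y221.007
G01 X137.237 Y215.931
G01 X132.161 Y208.334
G01 X130.378 Y199.373
G01 X132.161 Y190.412
G01 X137.237 Y182.815
G01 X144.834 Y177.739
G01 X153.795 Y175.956
G01 X162.756 Y177.739
G01 X170.353 Y182.815
G01 X175.429 Y190.412
G01 X177.212 Y199.373
M5
G0 X136.954 Y206.400
M4 S397
G01 X64.067 Y192.998 F1774
G01 X145.935 Y76.551
G01 X188.011 Y81.615
G01 X18.410 Y11.748
G01 X217.424 Y78.069
M5
G0 X223.792 Y196.170
M4 S397
G01 X194.997 Y89.213 F1774
G01 X8.288 Y34.175
G01 X109.375 Y151.382
G01 X223.792 Y196.170
M5
G0 X161.996 Y180.715
M4 S397
G01 X304.416 Y180.715 F1774
G01 X304.416 Y92.761
G01 X161.996 Y92.761
G01 X161.996 Y180.715
M5
G0 X125.601 Y217.043
M4 S796
G01 X118.673 Y190.422 F1231
G01 X92.156 Y183.112
G01 X72.565 Y202.421
G01 X79.493 Y229.042
G01 X106.010 Y236.352
G01 X125.601 Y217.043
M5
G0 X104.555 Y164.854
M4 S796
G01 X98.102 Y158.927 F1231
G01 X96.380 Y151.456
G01 X98.280 Y143.041
G01 X102.692 Y134.283
G01 X108.507 Y125.781
G01 X114.616 Y118.134
G01 X119.908 Y111.943
G01 X123.275 Y107.807
M5
G0 X0.000 Y0.000

1 u = 1 mm; y_m = 259.197 − y.

[1] `<path>` cubic bezier, #ff0000→score S397 F1774: (39.821,215.274) → (42.647,209.540) → (50.661,190.140) → (62.250,161.106) → (75.798,126.473) → (89.693,90.275) → (102.321,56.546) → (112.066,29.321) → (117.316,12.633)

[2] `<circle>` circle, #0000ff→cut S796 F1231: (177.212,199.373) → (175.429,208.334) → (170.353,215.931) → (162.756,221.007) → (153.795,222.790) → (144.834,221.007) → (137.237,215.931) → (132.161,208.334) → (130.378,199.373) → (132.161,190.412) → (137.237,182.815) → (144.834,177.739) → (153.795,175.956) → (162.756,177.739) → (170.353,182.815) → (175.429,190.412) → (177.212,199.373) (closed)

[3] `<polyline>` open polyline, #ff0000→score S397 F1774: (136.954,206.400) → (64.067,192.998) → (145.935,76.551) → (188.011,81.615) → (18.410,11.748) → (217.424,78.069)

[4] `<polygon>` closed polygon, #ff0000→score S397 F1774: (223.792,196.170) → (194.997,89.213) → (8.288,34.175) → (109.375,151.382) → (223.792,196.170) (closed)

[5] `<path>` rectangle, #ff0000→score S397 F1774: (161.996,180.715) → (304.416,180.715) → (304.416,92.761) → (161.996,92.761) → (161.996,180.715) (closed)

[6] `<polygon>` regular polygon, #0000ff→cut S796 F1231: (125.601,217.043) → (118.673,190.422) → (92.156,183.112) → (72.565,202.421) → (79.493,229.042) → (106.010,236.352) → (125.601,217.043) (closed)

[7] `<path>` cubic bezier, #0000ff→cut S796 F1231: (104.555,164.854) → (98.102,158.927) → (96.380,151.456) → (98.280,143.041) → (102.692,134.283) → (108.507,125.781) → (114.616,118.134) → (119.908,111.943) → (123.275,107.807)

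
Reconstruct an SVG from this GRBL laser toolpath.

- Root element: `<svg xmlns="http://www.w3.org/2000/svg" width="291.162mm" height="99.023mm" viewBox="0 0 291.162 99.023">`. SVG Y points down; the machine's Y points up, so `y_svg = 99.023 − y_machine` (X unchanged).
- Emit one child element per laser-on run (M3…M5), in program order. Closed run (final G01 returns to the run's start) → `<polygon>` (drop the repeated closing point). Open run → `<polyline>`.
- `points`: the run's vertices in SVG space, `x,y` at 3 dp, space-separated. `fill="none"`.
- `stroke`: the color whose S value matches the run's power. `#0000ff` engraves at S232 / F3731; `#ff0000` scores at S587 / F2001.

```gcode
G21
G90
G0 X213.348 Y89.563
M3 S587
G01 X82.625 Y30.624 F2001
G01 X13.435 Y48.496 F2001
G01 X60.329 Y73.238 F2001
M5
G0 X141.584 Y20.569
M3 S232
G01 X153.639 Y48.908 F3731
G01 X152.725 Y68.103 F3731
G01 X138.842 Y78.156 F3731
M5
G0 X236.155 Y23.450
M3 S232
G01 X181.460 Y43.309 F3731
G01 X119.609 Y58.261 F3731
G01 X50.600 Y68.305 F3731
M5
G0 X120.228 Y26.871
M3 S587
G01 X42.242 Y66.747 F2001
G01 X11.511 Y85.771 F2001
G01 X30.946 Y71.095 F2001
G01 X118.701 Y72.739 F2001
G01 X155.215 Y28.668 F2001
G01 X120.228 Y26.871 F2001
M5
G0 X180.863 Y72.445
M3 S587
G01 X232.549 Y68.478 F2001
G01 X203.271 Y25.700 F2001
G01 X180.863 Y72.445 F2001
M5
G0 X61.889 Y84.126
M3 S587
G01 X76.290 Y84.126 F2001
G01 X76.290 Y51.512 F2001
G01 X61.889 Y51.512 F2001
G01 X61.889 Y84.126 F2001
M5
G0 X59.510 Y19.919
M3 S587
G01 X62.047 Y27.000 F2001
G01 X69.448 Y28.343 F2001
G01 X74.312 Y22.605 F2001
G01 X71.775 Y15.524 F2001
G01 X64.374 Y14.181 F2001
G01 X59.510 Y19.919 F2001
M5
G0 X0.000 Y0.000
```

Machine Y-up, SVG Y-down with viewBox height 99.023, so y_svg = 99.023 − y_machine; X carries over.

Run 1: S587 ⇒ score layer `#ff0000`. The run is open, so emit a `<polyline>` with points (Y-flipped): 213.348,9.460 82.625,68.399 13.435,50.527 60.329,25.785.

Run 2: power S232 maps to stroke `#0000ff` (engrave). The run is open, so emit a `<polyline>` with points (Y-flipped): 141.584,78.454 153.639,50.115 152.725,30.920 138.842,20.867.

Run 3: S232 ⇒ engrave layer `#0000ff`. The run is open, so emit a `<polyline>` with points (Y-flipped): 236.155,75.573 181.460,55.714 119.609,40.762 50.600,30.718.

Run 4: power S587 maps to stroke `#ff0000` (score). The run returns to its start, so emit a `<polygon>` with points (Y-flipped): 120.228,72.152 42.242,32.276 11.511,13.252 30.946,27.928 118.701,26.284 155.215,70.355.

Run 5: the run's S587 means `#ff0000` (score). The run returns to its start, so emit a `<polygon>` with points (Y-flipped): 180.863,26.578 232.549,30.545 203.271,73.323.

Run 6: S587 ⇒ score layer `#ff0000`. The run returns to its start, so emit a `<polygon>` with points (Y-flipped): 61.889,14.897 76.290,14.897 76.290,47.511 61.889,47.511.

Run 7: power S587 maps to stroke `#ff0000` (score). The run returns to its start, so emit a `<polygon>` with points (Y-flipped): 59.510,79.104 62.047,72.023 69.448,70.680 74.312,76.418 71.775,83.499 64.374,84.842.

<svg xmlns="http://www.w3.org/2000/svg" width="291.162mm" height="99.023mm" viewBox="0 0 291.162 99.023">
  <polyline points="213.348,9.460 82.625,68.399 13.435,50.527 60.329,25.785" fill="none" stroke="#ff0000"/>
  <polyline points="141.584,78.454 153.639,50.115 152.725,30.920 138.842,20.867" fill="none" stroke="#0000ff"/>
  <polyline points="236.155,75.573 181.460,55.714 119.609,40.762 50.600,30.718" fill="none" stroke="#0000ff"/>
  <polygon points="120.228,72.152 42.242,32.276 11.511,13.252 30.946,27.928 118.701,26.284 155.215,70.355" fill="none" stroke="#ff0000"/>
  <polygon points="180.863,26.578 232.549,30.545 203.271,73.323" fill="none" stroke="#ff0000"/>
  <polygon points="61.889,14.897 76.290,14.897 76.290,47.511 61.889,47.511" fill="none" stroke="#ff0000"/>
  <polygon points="59.510,79.104 62.047,72.023 69.448,70.680 74.312,76.418 71.775,83.499 64.374,84.842" fill="none" stroke="#ff0000"/>
</svg>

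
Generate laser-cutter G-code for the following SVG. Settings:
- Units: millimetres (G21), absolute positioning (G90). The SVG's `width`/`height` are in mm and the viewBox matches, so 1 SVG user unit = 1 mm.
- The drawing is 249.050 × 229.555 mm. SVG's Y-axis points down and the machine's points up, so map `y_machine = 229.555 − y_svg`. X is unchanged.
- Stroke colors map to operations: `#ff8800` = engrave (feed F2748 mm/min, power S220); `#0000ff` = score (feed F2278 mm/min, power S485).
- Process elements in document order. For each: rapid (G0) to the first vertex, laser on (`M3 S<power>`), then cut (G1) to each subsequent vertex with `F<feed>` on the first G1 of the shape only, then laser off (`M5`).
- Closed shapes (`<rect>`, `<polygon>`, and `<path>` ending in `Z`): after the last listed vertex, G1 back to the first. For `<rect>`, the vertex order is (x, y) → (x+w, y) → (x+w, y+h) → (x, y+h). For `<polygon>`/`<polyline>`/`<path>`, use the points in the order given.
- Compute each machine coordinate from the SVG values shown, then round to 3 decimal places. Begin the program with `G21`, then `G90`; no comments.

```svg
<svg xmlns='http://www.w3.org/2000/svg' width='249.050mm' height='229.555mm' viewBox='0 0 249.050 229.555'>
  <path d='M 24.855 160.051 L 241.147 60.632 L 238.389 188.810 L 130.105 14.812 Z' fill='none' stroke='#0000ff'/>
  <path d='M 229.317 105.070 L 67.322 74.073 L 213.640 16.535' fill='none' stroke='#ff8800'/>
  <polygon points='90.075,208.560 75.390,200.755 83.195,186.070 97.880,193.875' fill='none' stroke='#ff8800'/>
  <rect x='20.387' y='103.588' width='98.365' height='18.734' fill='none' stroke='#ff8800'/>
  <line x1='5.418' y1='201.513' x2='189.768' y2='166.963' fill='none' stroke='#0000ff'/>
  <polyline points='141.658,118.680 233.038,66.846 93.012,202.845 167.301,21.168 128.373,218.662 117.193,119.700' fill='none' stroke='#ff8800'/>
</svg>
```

G21
G90
G0 X24.855 Y69.504
M3 S485
G1 X241.147 Y168.923 F2278
G1 X238.389 Y40.745
G1 X130.105 Y214.743
G1 X24.855 Y69.504
M5
G0 X229.317 Y124.485
M3 S220
G1 X67.322 Y155.482 F2748
G1 X213.640 Y213.020
M5
G0 X90.075 Y20.995
M3 S220
G1 X75.390 Y28.800 F2748
G1 X83.195 Y43.485
G1 X97.880 Y35.680
G1 X90.075 Y20.995
M5
G0 X20.387 Y125.967
M3 S220
G1 X118.752 Y125.967 F2748
G1 X118.752 Y107.233
G1 X20.387 Y107.233
G1 X20.387 Y125.967
M5
G0 X5.418 Y28.042
M3 S485
G1 X189.768 Y62.592 F2278
M5
G0 X141.658 Y110.875
M3 S220
G1 X233.038 Y162.709 F2748
G1 X93.012 Y26.710
G1 X167.301 Y208.387
G1 X128.373 Y10.893
G1 X117.193 Y109.855
M5

1 u = 1 mm; y_m = 229.555 − y.

[1] `<path>` closed polygon, #0000ff→score S485 F2278: (24.855,69.504) → (241.147,168.923) → (238.389,40.745) → (130.105,214.743) → (24.855,69.504) (closed)

[2] `<path>` open polyline, #ff8800→engrave S220 F2748: (229.317,124.485) → (67.322,155.482) → (213.640,213.020)

[3] `<polygon>` regular polygon, #ff8800→engrave S220 F2748: (90.075,20.995) → (75.390,28.800) → (83.195,43.485) → (97.880,35.680) → (90.075,20.995) (closed)

[4] `<rect>` rectangle, #ff8800→engrave S220 F2748: (20.387,125.967) → (118.752,125.967) → (118.752,107.233) → (20.387,107.233) → (20.387,125.967) (closed)

[5] `<line>` line segment, #0000ff→score S485 F2278: (5.418,28.042) → (189.768,62.592)

[6] `<polyline>` open polyline, #ff8800→engrave S220 F2748: (141.658,110.875) → (233.038,162.709) → (93.012,26.710) → (167.301,208.387) → (128.373,10.893) → (117.193,109.855)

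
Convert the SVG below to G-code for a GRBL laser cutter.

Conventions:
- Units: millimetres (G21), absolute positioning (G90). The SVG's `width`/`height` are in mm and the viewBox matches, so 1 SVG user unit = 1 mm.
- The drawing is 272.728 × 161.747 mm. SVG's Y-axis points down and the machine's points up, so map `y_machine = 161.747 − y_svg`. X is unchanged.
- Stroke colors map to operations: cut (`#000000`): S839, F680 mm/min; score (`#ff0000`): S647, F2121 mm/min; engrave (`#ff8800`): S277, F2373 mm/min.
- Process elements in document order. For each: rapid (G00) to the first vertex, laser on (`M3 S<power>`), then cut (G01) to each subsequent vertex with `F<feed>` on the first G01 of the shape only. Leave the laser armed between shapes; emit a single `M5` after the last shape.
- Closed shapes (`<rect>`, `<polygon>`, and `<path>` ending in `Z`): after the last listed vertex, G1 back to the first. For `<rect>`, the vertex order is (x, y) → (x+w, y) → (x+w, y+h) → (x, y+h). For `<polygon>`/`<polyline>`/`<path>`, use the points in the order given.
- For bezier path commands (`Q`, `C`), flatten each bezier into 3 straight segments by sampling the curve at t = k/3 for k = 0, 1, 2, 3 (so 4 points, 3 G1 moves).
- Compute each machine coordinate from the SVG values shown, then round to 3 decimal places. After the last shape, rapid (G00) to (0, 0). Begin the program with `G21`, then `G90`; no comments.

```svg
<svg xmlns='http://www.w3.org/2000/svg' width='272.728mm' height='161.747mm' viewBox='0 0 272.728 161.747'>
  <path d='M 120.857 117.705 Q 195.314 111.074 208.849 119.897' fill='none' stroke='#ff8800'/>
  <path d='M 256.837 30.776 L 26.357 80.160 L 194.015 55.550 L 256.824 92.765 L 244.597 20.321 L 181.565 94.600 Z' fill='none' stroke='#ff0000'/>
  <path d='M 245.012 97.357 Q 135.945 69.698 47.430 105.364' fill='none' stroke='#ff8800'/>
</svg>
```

1 u = 1 mm; y_m = 161.747 − y.

[1] `<path>` quadratic bezier, #ff8800→engrave S277 F2373: (120.857,44.042) → (163.726,46.746) → (193.057,46.015) → (208.849,41.850)

[2] `<path>` closed polygon, #ff0000→score S647 F2121: (256.837,130.971) → (26.357,81.587) → (194.015,106.197) → (256.824,68.982) → (244.597,141.426) → (181.565,67.147) → (256.837,130.971) (closed)

[3] `<path>` quadratic bezier, #ff8800→engrave S277 F2373: (245.012,64.390) → (174.584,75.793) → (108.724,73.124) → (47.430,56.383)

G21
G90
G00 X120.857 Y44.042
M3 S277
G01 X163.726 Y46.746 F2373
G01 X193.057 Y46.015
G01 X208.849 Y41.850
G00 X256.837 Y130.971
M3 S647
G01 X26.357 Y81.587 F2121
G01 X194.015 Y106.197
G01 X256.824 Y68.982
G01 X244.597 Y141.426
G01 X181.565 Y67.147
G01 X256.837 Y130.971
G00 X245.012 Y64.390
M3 S277
G01 X174.584 Y75.793 F2373
G01 X108.724 Y73.124
G01 X47.430 Y56.383
M5
G00 X0.000 Y0.000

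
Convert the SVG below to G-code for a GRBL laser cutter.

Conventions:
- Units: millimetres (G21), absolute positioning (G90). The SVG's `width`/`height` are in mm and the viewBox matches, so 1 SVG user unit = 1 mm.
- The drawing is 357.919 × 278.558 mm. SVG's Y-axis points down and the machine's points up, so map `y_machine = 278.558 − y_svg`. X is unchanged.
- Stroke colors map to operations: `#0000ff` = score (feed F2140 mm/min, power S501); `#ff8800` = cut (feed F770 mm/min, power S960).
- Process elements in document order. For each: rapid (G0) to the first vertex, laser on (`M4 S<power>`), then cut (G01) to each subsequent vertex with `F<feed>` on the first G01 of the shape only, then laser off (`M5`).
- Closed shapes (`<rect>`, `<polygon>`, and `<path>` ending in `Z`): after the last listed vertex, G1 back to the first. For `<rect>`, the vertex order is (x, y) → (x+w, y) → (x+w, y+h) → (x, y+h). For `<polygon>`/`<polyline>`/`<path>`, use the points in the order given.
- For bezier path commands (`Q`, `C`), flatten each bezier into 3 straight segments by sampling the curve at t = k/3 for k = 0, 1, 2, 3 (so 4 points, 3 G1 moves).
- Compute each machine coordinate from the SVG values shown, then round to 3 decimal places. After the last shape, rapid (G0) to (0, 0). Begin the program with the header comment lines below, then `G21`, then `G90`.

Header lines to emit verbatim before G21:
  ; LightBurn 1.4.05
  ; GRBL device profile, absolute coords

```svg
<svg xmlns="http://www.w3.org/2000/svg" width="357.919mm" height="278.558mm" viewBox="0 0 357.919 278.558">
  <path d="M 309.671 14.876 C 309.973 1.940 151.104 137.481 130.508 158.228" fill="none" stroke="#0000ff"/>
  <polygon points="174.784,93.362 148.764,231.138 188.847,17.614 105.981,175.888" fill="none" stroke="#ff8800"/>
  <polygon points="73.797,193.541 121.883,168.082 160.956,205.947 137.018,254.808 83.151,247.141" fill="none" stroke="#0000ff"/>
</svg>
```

Since the viewBox matches the mm dimensions, user units are millimetres directly. The only transform is the Y-flip y_m = 278.558 − y_svg.

Shape 1 is a cubic bezier drawn with `<path>`. Its stroke #0000ff means score at S501, F2140. After flipping Y the toolpath is (309.671,263.682) → (267.932,236.876) → (186.179,169.591) → (130.508,120.330).

Shape 2 is a closed polygon drawn with `<polygon>`. Its stroke #ff8800 means cut at S960, F770. After flipping Y the toolpath is (174.784,185.196) → (148.764,47.420) → (188.847,260.944) → (105.981,102.670) → (174.784,185.196), returning to the start.

Shape 3 is a regular polygon drawn with `<polygon>`. Its stroke #0000ff means score at S501, F2140. After flipping Y the toolpath is (73.797,85.017) → (121.883,110.476) → (160.956,72.611) → (137.018,23.750) → (83.151,31.417) → (73.797,85.017), returning to the start.

; LightBurn 1.4.05
; GRBL device profile, absolute coords
G21
G90
G0 X309.671 Y263.682
M4 S501
G01 X267.932 Y236.876 F2140
G01 X186.179 Y169.591
G01 X130.508 Y120.330
M5
G0 X174.784 Y185.196
M4 S960
G01 X148.764 Y47.420 F770
G01 X188.847 Y260.944
G01 X105.981 Y102.670
G01 X174.784 Y185.196
M5
G0 X73.797 Y85.017
M4 S501
G01 X121.883 Y110.476 F2140
G01 X160.956 Y72.611
G01 X137.018 Y23.750
G01 X83.151 Y31.417
G01 X73.797 Y85.017
M5
G0 X0.000 Y0.000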